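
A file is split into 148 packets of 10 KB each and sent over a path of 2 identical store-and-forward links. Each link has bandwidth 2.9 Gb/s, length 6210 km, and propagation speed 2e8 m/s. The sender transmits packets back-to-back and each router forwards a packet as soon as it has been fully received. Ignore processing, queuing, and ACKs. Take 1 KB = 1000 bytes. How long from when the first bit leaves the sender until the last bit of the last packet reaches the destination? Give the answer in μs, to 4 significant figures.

66210 μs

Per-hop transmission t_tx = L/R = 80000/2900000000 = 27.5862 μs.
Per-hop propagation t_prop = 6210000/200000000 = 31050 μs.
Pipeline fill: first packet needs 2·t_tx to clear all hops; remaining 147 packets each add one t_tx.
Total = (2+148-1)·t_tx + 2·t_prop = 149·27.5862 + 2·31050 = 66210 μs.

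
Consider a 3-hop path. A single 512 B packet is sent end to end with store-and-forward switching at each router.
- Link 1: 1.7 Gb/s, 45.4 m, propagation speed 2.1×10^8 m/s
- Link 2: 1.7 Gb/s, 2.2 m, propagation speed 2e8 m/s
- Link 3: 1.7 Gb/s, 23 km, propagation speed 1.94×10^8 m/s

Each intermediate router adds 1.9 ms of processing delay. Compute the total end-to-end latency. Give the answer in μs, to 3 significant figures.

L = 512 × 8 = 4096 bits.
Transmission delay per hop = L/R = 4096/1700000000 = 2.40941 μs; 3 hops → 7.22824 μs.
Propagation delays (d/s per hop): 0.21619, 0.011, 118.557 μs; sum = 118.784 μs.
Processing at 2 router(s): 2 × 1.9 ms = 3800 μs.
End-to-end = 3930 μs.

3930 μs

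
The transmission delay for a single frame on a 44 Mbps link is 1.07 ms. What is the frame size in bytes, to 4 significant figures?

5885 bytes

L = R × t_tx = 44000000 b/s × 0.00107 s = 47080 bits.
In bytes: 47080 / 8 = 5885 bytes.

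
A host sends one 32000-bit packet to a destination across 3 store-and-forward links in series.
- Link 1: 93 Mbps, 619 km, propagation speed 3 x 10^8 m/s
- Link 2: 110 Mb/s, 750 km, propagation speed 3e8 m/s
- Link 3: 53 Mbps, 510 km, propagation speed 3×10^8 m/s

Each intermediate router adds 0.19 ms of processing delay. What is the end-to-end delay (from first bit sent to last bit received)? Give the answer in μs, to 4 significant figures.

Transmission delays (L/R per hop): 344.086, 290.909, 603.774 μs; sum = 1238.77 μs.
Propagation delays (d/s per hop): 2063.33, 2500, 1700 μs; sum = 6263.33 μs.
Processing at 2 router(s): 2 × 0.19 ms = 380 μs.
End-to-end = 7882 μs.

7882 μs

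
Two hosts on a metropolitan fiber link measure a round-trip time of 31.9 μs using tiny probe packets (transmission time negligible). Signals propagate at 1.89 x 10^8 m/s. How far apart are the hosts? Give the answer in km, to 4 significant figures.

3.015 km

One-way propagation = RTT/2 = 15.95 μs.
d = s × t = 189000000 × 1.595e-05 = 3.015 km.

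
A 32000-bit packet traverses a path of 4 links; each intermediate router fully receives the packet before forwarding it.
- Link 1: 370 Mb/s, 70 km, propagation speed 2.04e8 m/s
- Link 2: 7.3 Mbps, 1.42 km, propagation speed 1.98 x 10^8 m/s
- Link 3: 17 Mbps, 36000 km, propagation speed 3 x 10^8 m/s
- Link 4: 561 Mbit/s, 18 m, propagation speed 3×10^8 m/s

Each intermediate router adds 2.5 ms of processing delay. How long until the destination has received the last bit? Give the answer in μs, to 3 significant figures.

Transmission delays (L/R per hop): 86.4865, 4383.56, 1882.35, 57.041 μs; sum = 6409.44 μs.
Propagation delays (d/s per hop): 343.137, 7.17172, 120000, 0.06 μs; sum = 120350 μs.
Processing at 3 router(s): 3 × 2.5 ms = 7500 μs.
End-to-end = 134000 μs.

134000 μs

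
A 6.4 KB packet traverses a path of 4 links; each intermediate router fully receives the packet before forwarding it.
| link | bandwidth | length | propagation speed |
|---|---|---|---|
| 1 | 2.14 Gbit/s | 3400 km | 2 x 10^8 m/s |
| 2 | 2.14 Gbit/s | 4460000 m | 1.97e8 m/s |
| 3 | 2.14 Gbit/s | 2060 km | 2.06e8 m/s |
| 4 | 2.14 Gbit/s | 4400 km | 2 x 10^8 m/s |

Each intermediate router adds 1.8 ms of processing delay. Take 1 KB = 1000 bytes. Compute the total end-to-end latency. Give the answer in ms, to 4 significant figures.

L = 51200 bits.
Transmission delay per hop = L/R = 51200/2.14e+09 = 0.0239252 ms; 4 hops → 0.0957009 ms.
Propagation delays (d/s per hop): 17, 22.6396, 10, 22 ms; sum = 71.6396 ms.
Processing at 3 router(s): 3 × 1.8 ms = 5.4 ms.
End-to-end = 77.14 ms.

77.14 ms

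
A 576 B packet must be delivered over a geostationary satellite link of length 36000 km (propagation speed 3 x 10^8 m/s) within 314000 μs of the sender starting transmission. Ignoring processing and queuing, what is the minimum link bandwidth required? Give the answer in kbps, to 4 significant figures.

23.75 kbps

L = 4608 bits.
Propagation delay = 36000000 / 300000000 = 120000 μs.
Transmission budget = 314000 − 120000 = 194000 μs.
R ≥ L / t_tx = 4608 bits / 0.194 s = 23.75 kbps.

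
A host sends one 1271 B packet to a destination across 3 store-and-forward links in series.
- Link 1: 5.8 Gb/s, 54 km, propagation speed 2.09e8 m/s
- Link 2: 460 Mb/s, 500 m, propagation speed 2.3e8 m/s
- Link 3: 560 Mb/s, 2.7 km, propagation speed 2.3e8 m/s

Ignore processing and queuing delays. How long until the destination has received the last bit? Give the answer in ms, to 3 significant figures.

0.314 ms

L = 1271 × 8 = 10168 bits.
Transmission delays (L/R per hop): 0.0017531, 0.0221043, 0.0181571 ms; sum = 0.0420146 ms.
Propagation delays (d/s per hop): 0.258373, 0.00217391, 0.0117391 ms; sum = 0.272286 ms.
End-to-end = 0.314 ms.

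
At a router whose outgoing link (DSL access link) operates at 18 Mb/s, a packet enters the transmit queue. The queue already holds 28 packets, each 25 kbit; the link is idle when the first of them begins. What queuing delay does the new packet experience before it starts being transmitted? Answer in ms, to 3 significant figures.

38.9 ms

Each queued packet: L/R = 25000/18000000 = 1.38889 ms.
28 queued → 38.8889 ms.
Queuing delay = 38.9 ms.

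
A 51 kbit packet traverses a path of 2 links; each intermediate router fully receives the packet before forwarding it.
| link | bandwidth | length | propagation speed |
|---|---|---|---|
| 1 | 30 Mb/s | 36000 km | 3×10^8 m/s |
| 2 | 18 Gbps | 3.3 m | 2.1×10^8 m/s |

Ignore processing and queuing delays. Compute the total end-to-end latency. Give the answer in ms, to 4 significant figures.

121.7 ms

L = 51000 bits.
Transmission delays (L/R per hop): 1.7, 0.00283333 ms; sum = 1.70283 ms.
Propagation delays (d/s per hop): 120, 1.57143e-05 ms; sum = 120 ms.
End-to-end = 121.7 ms.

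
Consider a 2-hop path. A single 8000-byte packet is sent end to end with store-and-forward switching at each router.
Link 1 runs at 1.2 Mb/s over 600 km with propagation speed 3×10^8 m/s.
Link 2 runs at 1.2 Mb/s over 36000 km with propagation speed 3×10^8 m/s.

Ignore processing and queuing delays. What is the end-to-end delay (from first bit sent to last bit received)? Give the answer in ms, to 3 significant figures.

229 ms

L = 8000 × 8 = 64000 bits.
Transmission delay per hop = L/R = 64000/1200000 = 53.3333 ms; 2 hops → 106.667 ms.
Propagation delays (d/s per hop): 2, 120 ms; sum = 122 ms.
End-to-end = 229 ms.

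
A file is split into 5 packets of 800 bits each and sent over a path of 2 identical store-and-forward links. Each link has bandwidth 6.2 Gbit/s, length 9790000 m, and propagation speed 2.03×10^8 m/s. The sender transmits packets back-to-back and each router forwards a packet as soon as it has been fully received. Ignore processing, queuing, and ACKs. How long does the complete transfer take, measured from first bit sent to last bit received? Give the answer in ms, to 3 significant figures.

96.5 ms

Per-hop transmission t_tx = L/R = 800/6200000000 = 0.000129032 ms.
Per-hop propagation t_prop = 9790000/2.03e+08 = 48.2266 ms.
Pipeline fill: first packet needs 2·t_tx to clear all hops; remaining 4 packets each add one t_tx.
Total = (2+5-1)·t_tx + 2·t_prop = 6·0.000129032 + 2·48.2266 = 96.5 ms.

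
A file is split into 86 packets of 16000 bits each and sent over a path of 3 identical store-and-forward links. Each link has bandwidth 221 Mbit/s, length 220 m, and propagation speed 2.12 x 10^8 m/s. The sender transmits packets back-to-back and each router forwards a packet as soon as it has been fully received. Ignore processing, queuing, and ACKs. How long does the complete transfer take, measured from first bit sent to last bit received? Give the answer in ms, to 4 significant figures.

6.374 ms

Per-hop transmission t_tx = L/R = 16000/221000000 = 0.0723982 ms.
Per-hop propagation t_prop = 220/212000000 = 0.00103774 ms.
Pipeline fill: first packet needs 3·t_tx to clear all hops; remaining 85 packets each add one t_tx.
Total = (3+86-1)·t_tx + 3·t_prop = 88·0.0723982 + 3·0.00103774 = 6.374 ms.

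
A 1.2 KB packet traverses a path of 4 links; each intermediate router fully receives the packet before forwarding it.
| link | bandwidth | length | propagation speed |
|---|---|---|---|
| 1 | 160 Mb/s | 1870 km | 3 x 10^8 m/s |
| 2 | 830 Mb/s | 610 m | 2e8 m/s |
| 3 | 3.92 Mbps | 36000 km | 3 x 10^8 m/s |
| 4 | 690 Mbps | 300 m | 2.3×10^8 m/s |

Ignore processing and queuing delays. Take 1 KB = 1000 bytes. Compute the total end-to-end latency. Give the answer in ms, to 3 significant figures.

L = 9600 bits.
Transmission delays (L/R per hop): 0.06, 0.0115663, 2.44898, 0.013913 ms; sum = 2.53446 ms.
Propagation delays (d/s per hop): 6.23333, 0.00305, 120, 0.00130435 ms; sum = 126.238 ms.
End-to-end = 129 ms.

129 ms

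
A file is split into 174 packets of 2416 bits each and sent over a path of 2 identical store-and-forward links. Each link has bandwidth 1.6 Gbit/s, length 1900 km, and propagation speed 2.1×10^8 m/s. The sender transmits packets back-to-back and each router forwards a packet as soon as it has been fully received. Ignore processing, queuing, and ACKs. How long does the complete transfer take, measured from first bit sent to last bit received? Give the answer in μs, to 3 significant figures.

18400 μs

Per-hop transmission t_tx = L/R = 2416/1600000000 = 1.51 μs.
Per-hop propagation t_prop = 1900000/210000000 = 9047.62 μs.
Pipeline fill: first packet needs 2·t_tx to clear all hops; remaining 173 packets each add one t_tx.
Total = (2+174-1)·t_tx + 2·t_prop = 175·1.51 + 2·9047.62 = 18400 μs.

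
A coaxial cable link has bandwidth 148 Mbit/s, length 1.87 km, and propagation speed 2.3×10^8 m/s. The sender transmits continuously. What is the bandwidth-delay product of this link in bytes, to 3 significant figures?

Propagation delay = 1870 / 2.3e+08 = 8.13043e-06 s.
BDP = R × t_prop = 148000000 × 8.13043e-06 = 1203.3 bits.
In bytes: 1203.3/8 = 150 bytes.

150 bytes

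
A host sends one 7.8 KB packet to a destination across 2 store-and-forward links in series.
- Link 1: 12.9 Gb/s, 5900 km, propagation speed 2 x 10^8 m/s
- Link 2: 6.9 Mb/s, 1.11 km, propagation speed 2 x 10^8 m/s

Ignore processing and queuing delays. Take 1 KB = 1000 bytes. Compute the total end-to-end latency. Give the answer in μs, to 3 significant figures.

L = 62400 bits.
Transmission delays (L/R per hop): 4.83721, 9043.48 μs; sum = 9048.32 μs.
Propagation delays (d/s per hop): 29500, 5.55 μs; sum = 29505.6 μs.
End-to-end = 38600 μs.

38600 μs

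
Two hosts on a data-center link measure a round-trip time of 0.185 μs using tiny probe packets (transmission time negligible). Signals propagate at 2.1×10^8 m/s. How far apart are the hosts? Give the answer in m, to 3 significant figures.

19.4 m

One-way propagation = RTT/2 = 0.0925 μs.
d = s × t = 210000000 × 9.25e-08 = 19.4 m.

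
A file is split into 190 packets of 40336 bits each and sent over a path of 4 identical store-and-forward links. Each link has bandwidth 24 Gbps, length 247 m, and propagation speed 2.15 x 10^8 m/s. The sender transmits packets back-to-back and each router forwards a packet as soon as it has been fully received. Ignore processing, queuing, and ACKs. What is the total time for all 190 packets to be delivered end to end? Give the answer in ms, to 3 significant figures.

0.329 ms

Per-hop transmission t_tx = L/R = 40336/24000000000 = 0.00168067 ms.
Per-hop propagation t_prop = 247/215000000 = 0.00114884 ms.
Pipeline fill: first packet needs 4·t_tx to clear all hops; remaining 189 packets each add one t_tx.
Total = (4+190-1)·t_tx + 4·t_prop = 193·0.00168067 + 4·0.00114884 = 0.329 ms.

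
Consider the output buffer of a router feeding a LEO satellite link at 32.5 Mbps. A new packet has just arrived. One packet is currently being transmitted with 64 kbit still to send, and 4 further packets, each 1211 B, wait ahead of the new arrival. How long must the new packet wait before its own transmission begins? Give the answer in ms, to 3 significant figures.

Each queued packet: L/R = 9688/32500000 = 0.298092 ms.
4 queued → 1.19237 ms.
Plus remaining 64000 bits of current packet: 1.96923 ms.
Queuing delay = 3.16 ms.

3.16 ms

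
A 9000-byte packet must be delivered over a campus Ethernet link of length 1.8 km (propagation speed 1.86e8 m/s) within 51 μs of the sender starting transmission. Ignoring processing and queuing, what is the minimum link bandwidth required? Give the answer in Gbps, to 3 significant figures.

1.74 Gbps

L = 72000 bits.
Propagation delay = 1800 / 186000000 = 9.67742 μs.
Transmission budget = 51 − 9.67742 = 41.3226 μs.
R ≥ L / t_tx = 72000 bits / 4.13226e-05 s = 1.74 Gbps.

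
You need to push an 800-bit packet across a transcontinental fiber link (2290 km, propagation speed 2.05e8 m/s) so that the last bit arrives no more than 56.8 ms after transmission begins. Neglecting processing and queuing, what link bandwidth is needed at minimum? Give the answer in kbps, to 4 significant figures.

Propagation delay = 2290000 / 2.05e+08 = 11.1707 ms.
Transmission budget = 56.8 − 11.1707 = 45.6293 ms.
R ≥ L / t_tx = 800 bits / 0.0456293 s = 17.53 kbps.

17.53 kbps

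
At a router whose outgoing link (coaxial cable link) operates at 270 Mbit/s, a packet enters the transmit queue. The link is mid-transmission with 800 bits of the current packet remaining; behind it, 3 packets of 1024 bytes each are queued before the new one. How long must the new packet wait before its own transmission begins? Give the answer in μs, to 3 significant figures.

Each queued packet: L/R = 8192/270000000 = 30.3407 μs.
3 queued → 91.0222 μs.
Plus remaining 800 bits of current packet: 2.96296 μs.
Queuing delay = 94.0 μs.

94.0 μs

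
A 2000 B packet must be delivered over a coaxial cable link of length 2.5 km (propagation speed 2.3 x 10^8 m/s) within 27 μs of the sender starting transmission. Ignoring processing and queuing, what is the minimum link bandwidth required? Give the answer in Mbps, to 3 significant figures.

L = 16000 bits.
Propagation delay = 2500 / 2.3e+08 = 10.8696 μs.
Transmission budget = 27 − 10.8696 = 16.1304 μs.
R ≥ L / t_tx = 16000 bits / 1.61304e-05 s = 992 Mbps.

992 Mbps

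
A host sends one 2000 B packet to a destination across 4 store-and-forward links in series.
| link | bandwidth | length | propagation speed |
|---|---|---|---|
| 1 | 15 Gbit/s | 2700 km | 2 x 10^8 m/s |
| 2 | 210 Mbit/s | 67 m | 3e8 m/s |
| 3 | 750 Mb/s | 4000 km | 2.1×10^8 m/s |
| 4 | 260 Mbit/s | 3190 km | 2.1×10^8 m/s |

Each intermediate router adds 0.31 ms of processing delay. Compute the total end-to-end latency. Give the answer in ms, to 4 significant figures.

48.83 ms

L = 2000 × 8 = 16000 bits.
Transmission delays (L/R per hop): 0.00106667, 0.0761905, 0.0213333, 0.0615385 ms; sum = 0.160129 ms.
Propagation delays (d/s per hop): 13.5, 0.000223333, 19.0476, 15.1905 ms; sum = 47.7383 ms.
Processing at 3 router(s): 3 × 0.31 ms = 0.93 ms.
End-to-end = 48.83 ms.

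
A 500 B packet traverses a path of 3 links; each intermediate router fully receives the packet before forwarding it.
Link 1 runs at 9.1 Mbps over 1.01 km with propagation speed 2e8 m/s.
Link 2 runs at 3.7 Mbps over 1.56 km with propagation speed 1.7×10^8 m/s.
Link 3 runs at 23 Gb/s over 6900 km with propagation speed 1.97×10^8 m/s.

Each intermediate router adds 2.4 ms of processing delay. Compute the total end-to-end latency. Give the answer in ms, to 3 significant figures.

L = 500 × 8 = 4000 bits.
Transmission delays (L/R per hop): 0.43956, 1.08108, 0.000173913 ms; sum = 1.52082 ms.
Propagation delays (d/s per hop): 0.00505, 0.00917647, 35.0254 ms; sum = 35.0396 ms.
Processing at 2 router(s): 2 × 2.4 ms = 4.8 ms.
End-to-end = 41.4 ms.

41.4 ms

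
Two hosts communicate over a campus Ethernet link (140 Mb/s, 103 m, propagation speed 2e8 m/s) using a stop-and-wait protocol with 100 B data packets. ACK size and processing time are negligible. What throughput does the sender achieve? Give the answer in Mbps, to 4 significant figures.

t_tx = L/R = 800/140000000 = 5.71429e-06 s.
t_prop = 103/200000000 = 5.15e-07 s; RTT = 1.03e-06 s.
Cycle = t_tx + RTT = 6.74429e-06 s.
Throughput = L / cycle = 800 / 6.74429e-06 = 118.6 Mbps.

118.6 Mbps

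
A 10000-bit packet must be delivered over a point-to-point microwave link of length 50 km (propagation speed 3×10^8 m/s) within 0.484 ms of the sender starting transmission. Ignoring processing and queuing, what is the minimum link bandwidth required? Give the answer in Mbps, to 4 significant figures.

Propagation delay = 50000 / 300000000 = 0.166667 ms.
Transmission budget = 0.484 − 0.166667 = 0.317333 ms.
R ≥ L / t_tx = 10000 bits / 0.000317333 s = 31.51 Mbps.

31.51 Mbps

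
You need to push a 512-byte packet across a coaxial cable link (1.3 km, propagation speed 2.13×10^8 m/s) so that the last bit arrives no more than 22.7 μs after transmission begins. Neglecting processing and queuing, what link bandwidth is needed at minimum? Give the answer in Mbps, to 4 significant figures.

L = 4096 bits.
Propagation delay = 1300 / 213000000 = 6.10329 μs.
Transmission budget = 22.7 − 6.10329 = 16.5967 μs.
R ≥ L / t_tx = 4096 bits / 1.65967e-05 s = 246.8 Mbps.

246.8 Mbps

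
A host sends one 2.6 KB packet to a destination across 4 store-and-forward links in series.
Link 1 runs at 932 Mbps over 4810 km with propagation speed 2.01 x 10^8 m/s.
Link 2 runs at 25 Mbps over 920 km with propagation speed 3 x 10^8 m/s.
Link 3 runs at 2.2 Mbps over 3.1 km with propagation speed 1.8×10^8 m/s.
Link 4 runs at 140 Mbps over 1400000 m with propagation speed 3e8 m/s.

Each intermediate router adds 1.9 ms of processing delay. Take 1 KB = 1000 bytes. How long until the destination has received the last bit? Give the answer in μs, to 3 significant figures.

47800 μs

L = 20800 bits.
Transmission delays (L/R per hop): 22.3176, 832, 9454.55, 148.571 μs; sum = 10457.4 μs.
Propagation delays (d/s per hop): 23930.3, 3066.67, 17.2222, 4666.67 μs; sum = 31680.9 μs.
Processing at 3 router(s): 3 × 1.9 ms = 5700 μs.
End-to-end = 47800 μs.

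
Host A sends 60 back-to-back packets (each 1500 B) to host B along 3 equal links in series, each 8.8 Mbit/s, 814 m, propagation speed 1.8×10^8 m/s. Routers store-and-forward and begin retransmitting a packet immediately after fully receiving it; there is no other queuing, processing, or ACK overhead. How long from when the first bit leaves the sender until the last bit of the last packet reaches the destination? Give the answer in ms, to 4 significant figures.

84.56 ms

Per-hop transmission t_tx = L/R = 12000/8800000 = 1.36364 ms.
Per-hop propagation t_prop = 814/180000000 = 0.00452222 ms.
Pipeline fill: first packet needs 3·t_tx to clear all hops; remaining 59 packets each add one t_tx.
Total = (3+60-1)·t_tx + 3·t_prop = 62·1.36364 + 3·0.00452222 = 84.56 ms.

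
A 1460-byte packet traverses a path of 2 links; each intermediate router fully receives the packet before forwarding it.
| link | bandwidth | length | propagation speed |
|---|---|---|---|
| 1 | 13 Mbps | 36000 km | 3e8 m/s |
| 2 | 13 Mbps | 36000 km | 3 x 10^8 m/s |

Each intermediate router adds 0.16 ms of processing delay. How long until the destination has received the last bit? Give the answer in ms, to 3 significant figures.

L = 1460 × 8 = 11680 bits.
Transmission delay per hop = L/R = 11680/13000000 = 0.898462 ms; 2 hops → 1.79692 ms.
Propagation delays (d/s per hop): 120, 120 ms; sum = 240 ms.
Processing at 1 router(s): 1 × 0.16 ms = 0.16 ms.
End-to-end = 242 ms.

242 ms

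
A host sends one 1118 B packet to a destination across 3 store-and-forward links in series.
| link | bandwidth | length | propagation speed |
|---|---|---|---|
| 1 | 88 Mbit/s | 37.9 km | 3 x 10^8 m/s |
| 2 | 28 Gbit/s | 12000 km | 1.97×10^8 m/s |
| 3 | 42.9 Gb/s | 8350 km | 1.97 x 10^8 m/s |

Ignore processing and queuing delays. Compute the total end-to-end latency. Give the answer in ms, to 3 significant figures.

104 ms

L = 1118 × 8 = 8944 bits.
Transmission delays (L/R per hop): 0.101636, 0.000319429, 0.000208485 ms; sum = 0.102164 ms.
Propagation delays (d/s per hop): 0.126333, 60.9137, 42.3858 ms; sum = 103.426 ms.
End-to-end = 104 ms.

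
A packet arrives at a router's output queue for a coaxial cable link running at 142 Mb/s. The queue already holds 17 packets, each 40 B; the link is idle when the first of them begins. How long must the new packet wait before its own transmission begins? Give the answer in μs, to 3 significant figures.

38.3 μs

Each queued packet: L/R = 320/142000000 = 2.25352 μs.
17 queued → 38.3099 μs.
Queuing delay = 38.3 μs.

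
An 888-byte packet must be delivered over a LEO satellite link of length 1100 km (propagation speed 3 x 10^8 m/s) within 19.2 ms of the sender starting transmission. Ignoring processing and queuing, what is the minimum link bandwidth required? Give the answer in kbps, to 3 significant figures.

L = 7104 bits.
Propagation delay = 1100000 / 300000000 = 3.66667 ms.
Transmission budget = 19.2 − 3.66667 = 15.5333 ms.
R ≥ L / t_tx = 7104 bits / 0.0155333 s = 457 kbps.

457 kbps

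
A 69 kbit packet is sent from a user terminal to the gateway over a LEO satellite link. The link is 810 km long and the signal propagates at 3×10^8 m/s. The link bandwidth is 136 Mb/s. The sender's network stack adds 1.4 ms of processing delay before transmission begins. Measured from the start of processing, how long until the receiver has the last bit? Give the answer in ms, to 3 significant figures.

L = 69000 bits.
Transmission delay = L/R = 69000 / 136000000 = 0.507353 ms.
Propagation delay = d/s = 810000 m / 300000000 m/s = 2.7 ms.
Plus processing delay 1.4 ms = 1.4 ms.
Total = 4.61 ms.

4.61 ms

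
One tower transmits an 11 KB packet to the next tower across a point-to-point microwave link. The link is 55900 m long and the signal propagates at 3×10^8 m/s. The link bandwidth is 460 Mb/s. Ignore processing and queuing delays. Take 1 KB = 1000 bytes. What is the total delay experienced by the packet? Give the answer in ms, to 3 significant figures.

L = 88000 bits.
Transmission delay = L/R = 88000 / 460000000 = 0.191304 ms.
Propagation delay = d/s = 55900 m / 300000000 m/s = 0.186333 ms.
Total = 0.378 ms.

0.378 ms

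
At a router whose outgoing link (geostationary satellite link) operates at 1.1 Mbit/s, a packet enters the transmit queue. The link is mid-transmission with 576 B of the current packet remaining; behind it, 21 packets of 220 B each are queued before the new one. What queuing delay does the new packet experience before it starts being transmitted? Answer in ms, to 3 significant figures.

37.8 ms

Each queued packet: L/R = 1760/1100000 = 1.6 ms.
21 queued → 33.6 ms.
Plus remaining 4608 bits of current packet: 4.18909 ms.
Queuing delay = 37.8 ms.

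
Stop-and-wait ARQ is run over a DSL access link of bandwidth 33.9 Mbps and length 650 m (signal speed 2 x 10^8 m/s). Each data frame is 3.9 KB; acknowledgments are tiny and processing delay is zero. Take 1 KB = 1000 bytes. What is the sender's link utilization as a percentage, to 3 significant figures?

t_tx = L/R = 31200/33900000 = 0.000920354 s.
t_prop = 650/200000000 = 3.25e-06 s; RTT = 6.5e-06 s.
Cycle = t_tx + RTT = 0.000926854 s.
Utilization = t_tx / cycle = 0.000920354/0.000926854 = 99.3 %.

99.3 %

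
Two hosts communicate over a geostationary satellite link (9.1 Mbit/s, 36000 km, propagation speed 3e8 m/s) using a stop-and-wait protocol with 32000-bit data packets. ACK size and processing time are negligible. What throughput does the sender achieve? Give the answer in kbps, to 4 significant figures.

t_tx = L/R = 32000/9100000 = 0.00351648 s.
t_prop = 36000000/300000000 = 0.12 s; RTT = 0.24 s.
Cycle = t_tx + RTT = 0.243516 s.
Throughput = L / cycle = 32000 / 0.243516 = 131.4 kbps.

131.4 kbps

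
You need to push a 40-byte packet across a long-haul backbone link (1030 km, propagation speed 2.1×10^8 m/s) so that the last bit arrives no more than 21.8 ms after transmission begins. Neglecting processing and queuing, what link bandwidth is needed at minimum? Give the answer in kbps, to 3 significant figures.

L = 320 bits.
Propagation delay = 1030000 / 210000000 = 4.90476 ms.
Transmission budget = 21.8 − 4.90476 = 16.8952 ms.
R ≥ L / t_tx = 320 bits / 0.0168952 s = 18.9 kbps.

18.9 kbps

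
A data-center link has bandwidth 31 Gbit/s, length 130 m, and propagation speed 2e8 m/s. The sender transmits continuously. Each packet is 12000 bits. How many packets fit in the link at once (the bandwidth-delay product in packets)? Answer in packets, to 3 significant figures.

Propagation delay = 130 / 200000000 = 6.5e-07 s.
BDP = R × t_prop = 31000000000 × 6.5e-07 = 20150 bits.
In packets of 12000 bits: 1.68 packets.

1.68 packets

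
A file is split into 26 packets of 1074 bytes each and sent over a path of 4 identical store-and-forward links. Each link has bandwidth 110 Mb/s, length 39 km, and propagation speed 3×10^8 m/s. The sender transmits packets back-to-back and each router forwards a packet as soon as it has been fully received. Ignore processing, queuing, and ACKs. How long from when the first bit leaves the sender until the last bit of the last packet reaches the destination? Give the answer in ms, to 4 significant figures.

Per-hop transmission t_tx = L/R = 8592/110000000 = 0.0781091 ms.
Per-hop propagation t_prop = 39000/300000000 = 0.13 ms.
Pipeline fill: first packet needs 4·t_tx to clear all hops; remaining 25 packets each add one t_tx.
Total = (4+26-1)·t_tx + 4·t_prop = 29·0.0781091 + 4·0.13 = 2.785 ms.

2.785 ms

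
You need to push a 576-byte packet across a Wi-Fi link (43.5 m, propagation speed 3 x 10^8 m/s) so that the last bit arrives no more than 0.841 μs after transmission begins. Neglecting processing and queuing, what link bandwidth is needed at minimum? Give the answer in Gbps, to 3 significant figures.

6.62 Gbps

L = 4608 bits.
Propagation delay = 43.5 / 300000000 = 0.145 μs.
Transmission budget = 0.841 − 0.145 = 0.696 μs.
R ≥ L / t_tx = 4608 bits / 6.96e-07 s = 6.62 Gbps.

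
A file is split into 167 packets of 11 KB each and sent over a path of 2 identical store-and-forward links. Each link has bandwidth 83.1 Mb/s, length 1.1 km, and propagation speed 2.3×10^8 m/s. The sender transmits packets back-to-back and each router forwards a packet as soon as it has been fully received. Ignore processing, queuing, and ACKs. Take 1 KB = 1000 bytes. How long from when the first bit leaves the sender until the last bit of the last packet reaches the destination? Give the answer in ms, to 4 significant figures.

177.9 ms

Per-hop transmission t_tx = L/R = 88000/83100000 = 1.05897 ms.
Per-hop propagation t_prop = 1100/2.3e+08 = 0.00478261 ms.
Pipeline fill: first packet needs 2·t_tx to clear all hops; remaining 166 packets each add one t_tx.
Total = (2+167-1)·t_tx + 2·t_prop = 168·1.05897 + 2·0.00478261 = 177.9 ms.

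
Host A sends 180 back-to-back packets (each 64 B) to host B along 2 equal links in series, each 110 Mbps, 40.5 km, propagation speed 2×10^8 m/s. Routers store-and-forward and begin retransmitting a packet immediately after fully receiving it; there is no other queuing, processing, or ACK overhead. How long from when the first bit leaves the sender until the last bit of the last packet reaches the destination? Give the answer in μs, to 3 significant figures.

1250 μs

Per-hop transmission t_tx = L/R = 512/110000000 = 4.65455 μs.
Per-hop propagation t_prop = 40500/200000000 = 202.5 μs.
Pipeline fill: first packet needs 2·t_tx to clear all hops; remaining 179 packets each add one t_tx.
Total = (2+180-1)·t_tx + 2·t_prop = 181·4.65455 + 2·202.5 = 1250 μs.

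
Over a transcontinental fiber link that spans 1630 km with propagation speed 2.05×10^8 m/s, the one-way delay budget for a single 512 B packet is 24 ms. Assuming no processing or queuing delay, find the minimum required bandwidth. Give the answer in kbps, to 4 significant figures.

255.2 kbps

L = 4096 bits.
Propagation delay = 1630000 / 2.05e+08 = 7.95122 ms.
Transmission budget = 24 − 7.95122 = 16.0488 ms.
R ≥ L / t_tx = 4096 bits / 0.0160488 s = 255.2 kbps.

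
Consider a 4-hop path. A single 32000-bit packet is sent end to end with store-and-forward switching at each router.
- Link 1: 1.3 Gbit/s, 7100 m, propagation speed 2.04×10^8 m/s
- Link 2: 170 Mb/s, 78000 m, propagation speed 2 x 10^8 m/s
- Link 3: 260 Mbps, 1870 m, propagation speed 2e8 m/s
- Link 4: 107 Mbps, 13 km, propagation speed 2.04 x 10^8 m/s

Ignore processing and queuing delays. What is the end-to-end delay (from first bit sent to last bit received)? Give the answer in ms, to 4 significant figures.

1.133 ms

Transmission delays (L/R per hop): 0.0246154, 0.188235, 0.123077, 0.299065 ms; sum = 0.634993 ms.
Propagation delays (d/s per hop): 0.0348039, 0.39, 0.00935, 0.0637255 ms; sum = 0.497879 ms.
End-to-end = 1.133 ms.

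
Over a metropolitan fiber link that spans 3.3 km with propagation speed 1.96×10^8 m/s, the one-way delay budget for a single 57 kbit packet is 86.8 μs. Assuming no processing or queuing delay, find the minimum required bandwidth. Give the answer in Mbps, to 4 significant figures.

Propagation delay = 3300 / 196000000 = 16.8367 μs.
Transmission budget = 86.8 − 16.8367 = 69.9633 μs.
R ≥ L / t_tx = 57000 bits / 6.99633e-05 s = 814.7 Mbps.

814.7 Mbps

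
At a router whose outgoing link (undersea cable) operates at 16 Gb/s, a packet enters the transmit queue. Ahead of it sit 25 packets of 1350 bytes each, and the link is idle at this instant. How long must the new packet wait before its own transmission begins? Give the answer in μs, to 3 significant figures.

Each queued packet: L/R = 10800/16000000000 = 0.675 μs.
25 queued → 16.875 μs.
Queuing delay = 16.9 μs.

16.9 μs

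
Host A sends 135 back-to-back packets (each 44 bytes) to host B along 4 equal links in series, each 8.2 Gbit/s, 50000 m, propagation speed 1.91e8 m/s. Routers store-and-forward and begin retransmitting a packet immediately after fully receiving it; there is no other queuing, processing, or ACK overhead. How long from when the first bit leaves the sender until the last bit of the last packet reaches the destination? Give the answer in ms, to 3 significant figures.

1.05 ms

Per-hop transmission t_tx = L/R = 352/8.2e+09 = 4.29268e-05 ms.
Per-hop propagation t_prop = 50000/191000000 = 0.26178 ms.
Pipeline fill: first packet needs 4·t_tx to clear all hops; remaining 134 packets each add one t_tx.
Total = (4+135-1)·t_tx + 4·t_prop = 138·4.29268e-05 + 4·0.26178 = 1.05 ms.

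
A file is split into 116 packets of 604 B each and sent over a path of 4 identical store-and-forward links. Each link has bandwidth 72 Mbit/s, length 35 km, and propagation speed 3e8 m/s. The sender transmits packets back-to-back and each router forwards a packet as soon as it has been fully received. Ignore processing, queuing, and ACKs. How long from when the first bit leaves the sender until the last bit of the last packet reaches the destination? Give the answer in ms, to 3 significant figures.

8.45 ms

Per-hop transmission t_tx = L/R = 4832/72000000 = 0.0671111 ms.
Per-hop propagation t_prop = 35000/300000000 = 0.116667 ms.
Pipeline fill: first packet needs 4·t_tx to clear all hops; remaining 115 packets each add one t_tx.
Total = (4+116-1)·t_tx + 4·t_prop = 119·0.0671111 + 4·0.116667 = 8.45 ms.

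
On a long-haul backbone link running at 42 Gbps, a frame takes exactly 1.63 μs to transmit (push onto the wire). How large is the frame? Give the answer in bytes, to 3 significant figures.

8560 bytes

L = R × t_tx = 42000000000 b/s × 1.63e-06 s = 68460 bits.
In bytes: 68460 / 8 = 8560 bytes.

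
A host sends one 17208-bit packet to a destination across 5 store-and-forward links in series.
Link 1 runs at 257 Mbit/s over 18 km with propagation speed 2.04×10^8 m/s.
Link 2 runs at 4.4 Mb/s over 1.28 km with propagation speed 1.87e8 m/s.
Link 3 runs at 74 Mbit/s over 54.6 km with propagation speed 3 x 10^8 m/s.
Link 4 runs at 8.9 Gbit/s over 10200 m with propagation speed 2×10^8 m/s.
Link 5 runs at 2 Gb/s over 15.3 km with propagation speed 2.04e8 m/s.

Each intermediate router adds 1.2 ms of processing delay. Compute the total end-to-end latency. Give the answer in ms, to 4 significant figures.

9.424 ms

Transmission delays (L/R per hop): 0.0669572, 3.91091, 0.232541, 0.00193348, 0.008604 ms; sum = 4.22094 ms.
Propagation delays (d/s per hop): 0.0882353, 0.00684492, 0.182, 0.051, 0.075 ms; sum = 0.40308 ms.
Processing at 4 router(s): 4 × 1.2 ms = 4.8 ms.
End-to-end = 9.424 ms.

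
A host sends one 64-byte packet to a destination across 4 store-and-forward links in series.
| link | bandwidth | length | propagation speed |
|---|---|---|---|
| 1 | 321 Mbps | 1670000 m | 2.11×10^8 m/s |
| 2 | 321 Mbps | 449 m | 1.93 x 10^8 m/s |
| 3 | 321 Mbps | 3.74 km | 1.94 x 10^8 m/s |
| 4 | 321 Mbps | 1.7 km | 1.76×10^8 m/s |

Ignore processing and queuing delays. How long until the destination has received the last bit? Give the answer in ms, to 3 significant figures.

7.95 ms

L = 64 × 8 = 512 bits.
Transmission delay per hop = L/R = 512/321000000 = 0.00159502 ms; 4 hops → 0.00638006 ms.
Propagation delays (d/s per hop): 7.91469, 0.00232642, 0.0192784, 0.00965909 ms; sum = 7.94596 ms.
End-to-end = 7.95 ms.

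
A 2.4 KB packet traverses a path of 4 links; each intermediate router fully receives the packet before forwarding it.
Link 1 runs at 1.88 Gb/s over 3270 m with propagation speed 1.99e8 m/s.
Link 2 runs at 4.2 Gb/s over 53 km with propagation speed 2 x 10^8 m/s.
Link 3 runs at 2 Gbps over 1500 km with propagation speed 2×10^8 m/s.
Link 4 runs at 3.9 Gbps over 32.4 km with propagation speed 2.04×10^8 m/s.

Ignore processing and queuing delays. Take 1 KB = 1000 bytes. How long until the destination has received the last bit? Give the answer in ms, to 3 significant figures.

L = 19200 bits.
Transmission delays (L/R per hop): 0.0102128, 0.00457143, 0.0096, 0.00492308 ms; sum = 0.0293073 ms.
Propagation delays (d/s per hop): 0.0164322, 0.265, 7.5, 0.158824 ms; sum = 7.94026 ms.
End-to-end = 7.97 ms.

7.97 ms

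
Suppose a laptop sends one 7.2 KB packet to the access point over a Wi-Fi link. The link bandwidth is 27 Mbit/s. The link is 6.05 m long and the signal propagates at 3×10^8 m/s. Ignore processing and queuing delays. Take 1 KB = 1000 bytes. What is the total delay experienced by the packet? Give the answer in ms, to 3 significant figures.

L = 57600 bits.
Transmission delay = L/R = 57600 / 27000000 = 2.13333 ms.
Propagation delay = d/s = 6.05 m / 300000000 m/s = 2.01667e-05 ms.
Total = 2.13 ms.

2.13 ms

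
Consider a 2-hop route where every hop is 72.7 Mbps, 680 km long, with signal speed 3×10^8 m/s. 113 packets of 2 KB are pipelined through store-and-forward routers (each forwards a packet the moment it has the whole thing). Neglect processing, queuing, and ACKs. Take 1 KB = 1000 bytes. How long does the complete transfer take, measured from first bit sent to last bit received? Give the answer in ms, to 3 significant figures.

Per-hop transmission t_tx = L/R = 16000/72700000 = 0.220083 ms.
Per-hop propagation t_prop = 680000/300000000 = 2.26667 ms.
Pipeline fill: first packet needs 2·t_tx to clear all hops; remaining 112 packets each add one t_tx.
Total = (2+113-1)·t_tx + 2·t_prop = 114·0.220083 + 2·2.26667 = 29.6 ms.

29.6 ms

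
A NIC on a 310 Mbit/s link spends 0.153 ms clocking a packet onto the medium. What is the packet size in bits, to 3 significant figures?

L = R × t_tx = 310000000 b/s × 0.000153 s = 47430 bits.

47400 bits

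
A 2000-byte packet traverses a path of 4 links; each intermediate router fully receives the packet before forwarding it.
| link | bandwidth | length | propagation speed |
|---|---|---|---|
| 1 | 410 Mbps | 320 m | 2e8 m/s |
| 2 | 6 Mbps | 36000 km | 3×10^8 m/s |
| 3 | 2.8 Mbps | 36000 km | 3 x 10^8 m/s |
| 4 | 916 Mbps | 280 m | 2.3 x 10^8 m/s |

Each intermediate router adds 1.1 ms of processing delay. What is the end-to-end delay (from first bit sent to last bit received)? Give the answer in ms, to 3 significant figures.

252 ms

L = 2000 × 8 = 16000 bits.
Transmission delays (L/R per hop): 0.0390244, 2.66667, 5.71429, 0.0174672 ms; sum = 8.43744 ms.
Propagation delays (d/s per hop): 0.0016, 120, 120, 0.00121739 ms; sum = 240.003 ms.
Processing at 3 router(s): 3 × 1.1 ms = 3.3 ms.
End-to-end = 252 ms.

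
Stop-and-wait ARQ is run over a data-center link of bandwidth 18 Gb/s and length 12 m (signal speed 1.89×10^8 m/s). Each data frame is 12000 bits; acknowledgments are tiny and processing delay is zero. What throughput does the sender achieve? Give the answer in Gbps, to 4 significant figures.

15.12 Gbps

t_tx = L/R = 12000/18000000000 = 6.66667e-07 s.
t_prop = 12/189000000 = 6.34921e-08 s; RTT = 1.26984e-07 s.
Cycle = t_tx + RTT = 7.93651e-07 s.
Throughput = L / cycle = 12000 / 7.93651e-07 = 15.12 Gbps.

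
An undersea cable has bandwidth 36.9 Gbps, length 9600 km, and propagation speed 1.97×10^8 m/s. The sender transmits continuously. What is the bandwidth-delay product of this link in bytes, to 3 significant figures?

Propagation delay = 9600000 / 197000000 = 0.048731 s.
BDP = R × t_prop = 36900000000 × 0.048731 = 1798170000 bits.
In bytes: 1798170000/8 = 225000000 bytes.

225000000 bytes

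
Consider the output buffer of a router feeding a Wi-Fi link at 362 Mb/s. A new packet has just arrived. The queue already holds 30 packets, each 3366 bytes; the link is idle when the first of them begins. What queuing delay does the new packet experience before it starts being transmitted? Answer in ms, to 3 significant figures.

Each queued packet: L/R = 26928/362000000 = 0.0743867 ms.
30 queued → 2.2316 ms.
Queuing delay = 2.23 ms.

2.23 ms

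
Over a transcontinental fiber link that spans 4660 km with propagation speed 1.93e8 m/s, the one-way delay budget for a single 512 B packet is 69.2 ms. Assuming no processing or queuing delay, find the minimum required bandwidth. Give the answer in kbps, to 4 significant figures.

90.91 kbps

L = 4096 bits.
Propagation delay = 4660000 / 193000000 = 24.1451 ms.
Transmission budget = 69.2 − 24.1451 = 45.0549 ms.
R ≥ L / t_tx = 4096 bits / 0.0450549 s = 90.91 kbps.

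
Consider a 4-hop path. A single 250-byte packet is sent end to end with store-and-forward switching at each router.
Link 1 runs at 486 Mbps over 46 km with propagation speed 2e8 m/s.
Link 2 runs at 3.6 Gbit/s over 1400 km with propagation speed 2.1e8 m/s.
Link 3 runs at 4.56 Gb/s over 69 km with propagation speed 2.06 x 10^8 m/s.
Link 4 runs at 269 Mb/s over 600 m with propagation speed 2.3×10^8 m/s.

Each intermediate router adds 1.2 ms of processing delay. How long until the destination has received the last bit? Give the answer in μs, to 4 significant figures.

10850 μs

L = 250 × 8 = 2000 bits.
Transmission delays (L/R per hop): 4.11523, 0.555556, 0.438596, 7.43494 μs; sum = 12.5443 μs.
Propagation delays (d/s per hop): 230, 6666.67, 334.951, 2.6087 μs; sum = 7234.23 μs.
Processing at 3 router(s): 3 × 1.2 ms = 3600 μs.
End-to-end = 10850 μs.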